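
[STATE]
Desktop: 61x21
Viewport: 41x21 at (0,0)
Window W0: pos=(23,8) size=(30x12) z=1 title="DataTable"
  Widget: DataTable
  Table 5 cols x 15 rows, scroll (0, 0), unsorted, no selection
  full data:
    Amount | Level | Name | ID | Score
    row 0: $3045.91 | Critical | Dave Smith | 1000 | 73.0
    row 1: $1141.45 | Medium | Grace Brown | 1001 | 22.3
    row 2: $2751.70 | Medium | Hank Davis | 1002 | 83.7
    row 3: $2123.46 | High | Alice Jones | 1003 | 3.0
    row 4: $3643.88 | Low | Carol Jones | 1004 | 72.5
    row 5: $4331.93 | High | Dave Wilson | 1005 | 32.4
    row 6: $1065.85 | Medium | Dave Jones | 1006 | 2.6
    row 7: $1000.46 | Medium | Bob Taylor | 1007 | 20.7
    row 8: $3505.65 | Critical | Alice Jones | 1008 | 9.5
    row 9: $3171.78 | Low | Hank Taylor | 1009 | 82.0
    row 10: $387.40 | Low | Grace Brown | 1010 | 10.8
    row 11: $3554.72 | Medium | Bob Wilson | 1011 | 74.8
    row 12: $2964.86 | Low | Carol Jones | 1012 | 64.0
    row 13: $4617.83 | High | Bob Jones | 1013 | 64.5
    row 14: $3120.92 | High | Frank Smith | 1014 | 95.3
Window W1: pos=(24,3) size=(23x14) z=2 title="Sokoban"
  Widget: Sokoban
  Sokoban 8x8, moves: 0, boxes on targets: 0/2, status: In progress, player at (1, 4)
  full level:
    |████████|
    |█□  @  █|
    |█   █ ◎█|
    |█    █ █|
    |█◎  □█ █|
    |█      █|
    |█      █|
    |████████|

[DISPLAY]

                                         
                                         
                                         
                        ┏━━━━━━━━━━━━━━━━
                        ┃ Sokoban        
                        ┠────────────────
                        ┃████████        
                        ┃█□  @  █        
                       ┏┃█   █ ◎█        
                       ┃┃█    █ █        
                       ┠┃█◎  □█ █        
                       ┃┃█      █        
                       ┃┃█      █        
                       ┃┃████████        
                       ┃┃Moves: 0  0/2   
                       ┃┃                
                       ┃┗━━━━━━━━━━━━━━━━
                       ┃$3643.88│Low     
                       ┃$4331.93│High    
                       ┗━━━━━━━━━━━━━━━━━
                                         


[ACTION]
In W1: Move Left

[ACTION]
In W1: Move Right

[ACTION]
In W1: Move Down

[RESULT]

                                         
                                         
                                         
                        ┏━━━━━━━━━━━━━━━━
                        ┃ Sokoban        
                        ┠────────────────
                        ┃████████        
                        ┃█□  @  █        
                       ┏┃█   █ ◎█        
                       ┃┃█    █ █        
                       ┠┃█◎  □█ █        
                       ┃┃█      █        
                       ┃┃█      █        
                       ┃┃████████        
                       ┃┃Moves: 2  0/2   
                       ┃┃                
                       ┃┗━━━━━━━━━━━━━━━━
                       ┃$3643.88│Low     
                       ┃$4331.93│High    
                       ┗━━━━━━━━━━━━━━━━━
                                         


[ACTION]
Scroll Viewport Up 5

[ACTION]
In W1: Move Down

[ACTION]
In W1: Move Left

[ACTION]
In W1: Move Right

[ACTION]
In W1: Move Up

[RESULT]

                                         
                                         
                                         
                        ┏━━━━━━━━━━━━━━━━
                        ┃ Sokoban        
                        ┠────────────────
                        ┃████████        
                        ┃█□  @  █        
                       ┏┃█   █ ◎█        
                       ┃┃█    █ █        
                       ┠┃█◎  □█ █        
                       ┃┃█      █        
                       ┃┃█      █        
                       ┃┃████████        
                       ┃┃Moves: 4  0/2   
                       ┃┃                
                       ┃┗━━━━━━━━━━━━━━━━
                       ┃$3643.88│Low     
                       ┃$4331.93│High    
                       ┗━━━━━━━━━━━━━━━━━
                                         


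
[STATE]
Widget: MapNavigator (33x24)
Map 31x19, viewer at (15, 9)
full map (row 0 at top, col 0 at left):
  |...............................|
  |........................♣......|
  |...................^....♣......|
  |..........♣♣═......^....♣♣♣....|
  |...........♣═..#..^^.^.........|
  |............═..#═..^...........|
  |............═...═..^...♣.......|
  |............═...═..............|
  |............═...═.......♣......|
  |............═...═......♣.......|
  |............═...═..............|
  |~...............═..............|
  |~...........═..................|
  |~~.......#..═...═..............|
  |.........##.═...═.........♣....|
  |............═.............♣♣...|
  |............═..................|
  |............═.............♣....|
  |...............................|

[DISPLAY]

                                 
                                 
                                 
 ............................... 
 ........................♣...... 
 ...................^....♣...... 
 ..........♣♣═......^....♣♣♣.... 
 ...........♣═..#..^^.^......... 
 ............═..#═..^........... 
 ............═...═..^...♣....... 
 ............═...═.............. 
 ............═...═.......♣...... 
 ............═..@═......♣....... 
 ............═...═.............. 
 ~...............═.............. 
 ~...........═.................. 
 ~~.......#..═...═.............. 
 .........##.═...═.........♣.... 
 ............═.............♣♣... 
 ............═.................. 
 ............═.............♣.... 
 ............................... 
                                 
                                 


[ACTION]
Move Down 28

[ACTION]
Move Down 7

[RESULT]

 ............═...═..^...♣....... 
 ............═...═.............. 
 ............═...═.......♣...... 
 ............═...═......♣....... 
 ............═...═.............. 
 ~...............═.............. 
 ~...........═.................. 
 ~~.......#..═...═.............. 
 .........##.═...═.........♣.... 
 ............═.............♣♣... 
 ............═.................. 
 ............═.............♣.... 
 ...............@............... 
                                 
                                 
                                 
                                 
                                 
                                 
                                 
                                 
                                 
                                 
                                 


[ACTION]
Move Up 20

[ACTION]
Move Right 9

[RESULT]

                                 
                                 
                                 
                                 
                                 
                                 
                                 
                                 
                                 
                                 
                                 
                                 
................@......          
................♣......          
...........^....♣......          
..♣♣═......^....♣♣♣....          
...♣═..#..^^.^.........          
....═..#═..^...........          
....═...═..^...♣.......          
....═...═..............          
....═...═.......♣......          
....═...═......♣.......          
....═...═..............          
........═..............          


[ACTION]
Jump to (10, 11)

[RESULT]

                                 
      ...........................
      ........................♣..
      ...................^....♣..
      ..........♣♣═......^....♣♣♣
      ...........♣═..#..^^.^.....
      ............═..#═..^.......
      ............═...═..^...♣...
      ............═...═..........
      ............═...═.......♣..
      ............═...═......♣...
      ............═...═..........
      ~.........@.....═..........
      ~...........═..............
      ~~.......#..═...═..........
      .........##.═...═.........♣
      ............═.............♣
      ............═..............
      ............═.............♣
      ...........................
                                 
                                 
                                 
                                 


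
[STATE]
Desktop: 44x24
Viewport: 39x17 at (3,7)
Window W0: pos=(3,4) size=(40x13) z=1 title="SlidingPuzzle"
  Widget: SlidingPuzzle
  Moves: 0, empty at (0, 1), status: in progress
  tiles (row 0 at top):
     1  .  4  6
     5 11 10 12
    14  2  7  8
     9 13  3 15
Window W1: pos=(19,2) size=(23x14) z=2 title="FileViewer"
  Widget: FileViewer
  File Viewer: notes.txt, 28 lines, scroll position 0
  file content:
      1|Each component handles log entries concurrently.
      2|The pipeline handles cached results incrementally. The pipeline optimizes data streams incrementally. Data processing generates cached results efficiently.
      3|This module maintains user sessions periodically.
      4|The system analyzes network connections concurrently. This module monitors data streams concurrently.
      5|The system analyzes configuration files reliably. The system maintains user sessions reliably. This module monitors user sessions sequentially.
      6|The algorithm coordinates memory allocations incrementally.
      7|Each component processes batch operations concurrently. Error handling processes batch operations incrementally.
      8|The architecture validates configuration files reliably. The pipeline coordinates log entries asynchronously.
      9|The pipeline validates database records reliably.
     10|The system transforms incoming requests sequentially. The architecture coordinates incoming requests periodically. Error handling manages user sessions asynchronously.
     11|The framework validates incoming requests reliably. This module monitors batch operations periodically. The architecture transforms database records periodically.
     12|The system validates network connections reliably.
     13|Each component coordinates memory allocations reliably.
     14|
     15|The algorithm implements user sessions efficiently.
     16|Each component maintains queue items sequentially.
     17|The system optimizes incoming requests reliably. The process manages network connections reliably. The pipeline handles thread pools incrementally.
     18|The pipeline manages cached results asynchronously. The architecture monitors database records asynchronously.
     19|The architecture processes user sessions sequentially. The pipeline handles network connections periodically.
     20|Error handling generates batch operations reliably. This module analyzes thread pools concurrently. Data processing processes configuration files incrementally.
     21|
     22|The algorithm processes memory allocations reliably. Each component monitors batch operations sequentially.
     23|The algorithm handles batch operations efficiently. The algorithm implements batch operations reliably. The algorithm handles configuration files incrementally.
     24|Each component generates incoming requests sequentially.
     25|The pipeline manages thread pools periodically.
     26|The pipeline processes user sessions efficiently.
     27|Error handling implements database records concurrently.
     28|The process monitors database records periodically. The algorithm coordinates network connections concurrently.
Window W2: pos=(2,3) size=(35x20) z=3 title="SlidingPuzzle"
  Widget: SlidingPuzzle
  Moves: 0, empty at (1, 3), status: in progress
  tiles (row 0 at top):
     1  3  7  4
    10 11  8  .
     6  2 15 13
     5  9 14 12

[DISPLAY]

│  1 │  3 │  7 │  4 │            ┃ain░┃
├────┼────┼────┼────┤            ┃es ░┃
│ 10 │ 11 │  8 │    │            ┃es ░┃
├────┼────┼────┼────┤            ┃rdi░┃
│  6 │  2 │ 15 │ 13 │            ┃oce░┃
├────┼────┼────┼────┤            ┃val░┃
│  5 │  9 │ 14 │ 12 │            ┃dat░┃
└────┴────┴────┴────┘            ┃orm▼┃
Moves: 0                         ┃━━━━┛
                                 ┃━━━━━
                                 ┃     
                                 ┃     
                                 ┃     
                                 ┃     
                                 ┃     
━━━━━━━━━━━━━━━━━━━━━━━━━━━━━━━━━┛     
                                       


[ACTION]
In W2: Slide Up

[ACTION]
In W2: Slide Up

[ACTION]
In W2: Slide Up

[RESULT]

│  1 │  3 │  7 │  4 │            ┃ain░┃
├────┼────┼────┼────┤            ┃es ░┃
│ 10 │ 11 │  8 │ 13 │            ┃es ░┃
├────┼────┼────┼────┤            ┃rdi░┃
│  6 │  2 │ 15 │ 12 │            ┃oce░┃
├────┼────┼────┼────┤            ┃val░┃
│  5 │  9 │ 14 │    │            ┃dat░┃
└────┴────┴────┴────┘            ┃orm▼┃
Moves: 2                         ┃━━━━┛
                                 ┃━━━━━
                                 ┃     
                                 ┃     
                                 ┃     
                                 ┃     
                                 ┃     
━━━━━━━━━━━━━━━━━━━━━━━━━━━━━━━━━┛     
                                       


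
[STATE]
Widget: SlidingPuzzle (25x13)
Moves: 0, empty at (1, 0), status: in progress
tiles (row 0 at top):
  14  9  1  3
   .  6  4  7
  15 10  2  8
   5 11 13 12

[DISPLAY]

┌────┬────┬────┬────┐    
│ 14 │  9 │  1 │  3 │    
├────┼────┼────┼────┤    
│    │  6 │  4 │  7 │    
├────┼────┼────┼────┤    
│ 15 │ 10 │  2 │  8 │    
├────┼────┼────┼────┤    
│  5 │ 11 │ 13 │ 12 │    
└────┴────┴────┴────┘    
Moves: 0                 
                         
                         
                         


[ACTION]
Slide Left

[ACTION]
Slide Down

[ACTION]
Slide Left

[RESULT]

┌────┬────┬────┬────┐    
│ 14 │  1 │    │  3 │    
├────┼────┼────┼────┤    
│  6 │  9 │  4 │  7 │    
├────┼────┼────┼────┤    
│ 15 │ 10 │  2 │  8 │    
├────┼────┼────┼────┤    
│  5 │ 11 │ 13 │ 12 │    
└────┴────┴────┴────┘    
Moves: 3                 
                         
                         
                         


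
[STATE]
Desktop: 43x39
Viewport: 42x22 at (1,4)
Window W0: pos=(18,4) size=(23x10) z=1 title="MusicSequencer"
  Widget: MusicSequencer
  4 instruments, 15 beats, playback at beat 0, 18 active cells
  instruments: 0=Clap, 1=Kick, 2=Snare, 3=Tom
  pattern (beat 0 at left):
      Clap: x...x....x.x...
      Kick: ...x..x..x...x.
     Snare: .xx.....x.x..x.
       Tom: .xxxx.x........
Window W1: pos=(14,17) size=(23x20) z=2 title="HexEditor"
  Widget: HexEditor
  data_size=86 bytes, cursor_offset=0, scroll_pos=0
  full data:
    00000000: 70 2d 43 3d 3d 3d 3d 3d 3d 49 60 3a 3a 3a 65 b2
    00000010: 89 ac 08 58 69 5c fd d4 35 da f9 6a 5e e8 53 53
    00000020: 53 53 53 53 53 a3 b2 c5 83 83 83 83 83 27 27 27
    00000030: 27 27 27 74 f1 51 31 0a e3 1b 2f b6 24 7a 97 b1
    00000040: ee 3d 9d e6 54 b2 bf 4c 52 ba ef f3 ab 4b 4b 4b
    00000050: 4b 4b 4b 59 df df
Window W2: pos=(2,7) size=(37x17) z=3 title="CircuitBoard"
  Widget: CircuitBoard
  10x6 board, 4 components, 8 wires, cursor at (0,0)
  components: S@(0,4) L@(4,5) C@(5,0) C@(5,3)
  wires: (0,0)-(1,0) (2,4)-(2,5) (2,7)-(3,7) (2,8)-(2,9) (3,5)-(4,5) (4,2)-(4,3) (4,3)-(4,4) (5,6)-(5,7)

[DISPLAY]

                 ┏━━━━━━━━━━━━━━━━━━━━━┓  
                 ┃ MusicSequencer      ┃  
                 ┠─────────────────────┨  
 ┏━━━━━━━━━━━━━━━━━━━━━━━━━━━━━━━━━━━┓4┃  
 ┃ CircuitBoard                      ┃·┃  
 ┠───────────────────────────────────┨·┃  
 ┃   0 1 2 3 4 5 6 7 8 9             ┃·┃  
 ┃0  [.]              S              ┃·┃  
 ┃    │                              ┃ ┃  
 ┃1   ·                              ┃━┛  
 ┃                                   ┃    
 ┃2                   · ─ ·       ·  ┃    
 ┃                                │  ┃    
 ┃3                       ·       ·  ┃    
 ┃                        │          ┃    
 ┃4           · ─ · ─ ·   L          ┃    
 ┃                                   ┃    
 ┃5   C           C           · ─ ·  ┃    
 ┃Cursor: (0,0)                      ┃    
 ┗━━━━━━━━━━━━━━━━━━━━━━━━━━━━━━━━━━━┛    
             ┃00000040  ee 3d 9d e6┃      
             ┃00000050  4b 4b 4b 59┃      


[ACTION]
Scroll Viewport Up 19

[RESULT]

                                          
                                          
                                          
                                          
                 ┏━━━━━━━━━━━━━━━━━━━━━┓  
                 ┃ MusicSequencer      ┃  
                 ┠─────────────────────┨  
 ┏━━━━━━━━━━━━━━━━━━━━━━━━━━━━━━━━━━━┓4┃  
 ┃ CircuitBoard                      ┃·┃  
 ┠───────────────────────────────────┨·┃  
 ┃   0 1 2 3 4 5 6 7 8 9             ┃·┃  
 ┃0  [.]              S              ┃·┃  
 ┃    │                              ┃ ┃  
 ┃1   ·                              ┃━┛  
 ┃                                   ┃    
 ┃2                   · ─ ·       ·  ┃    
 ┃                                │  ┃    
 ┃3                       ·       ·  ┃    
 ┃                        │          ┃    
 ┃4           · ─ · ─ ·   L          ┃    
 ┃                                   ┃    
 ┃5   C           C           · ─ ·  ┃    


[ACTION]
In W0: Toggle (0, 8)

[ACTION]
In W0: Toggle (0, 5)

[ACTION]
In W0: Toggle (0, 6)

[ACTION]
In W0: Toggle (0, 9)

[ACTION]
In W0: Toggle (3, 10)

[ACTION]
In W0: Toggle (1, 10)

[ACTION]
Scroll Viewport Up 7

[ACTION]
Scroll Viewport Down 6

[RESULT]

                 ┠─────────────────────┨  
 ┏━━━━━━━━━━━━━━━━━━━━━━━━━━━━━━━━━━━┓4┃  
 ┃ CircuitBoard                      ┃·┃  
 ┠───────────────────────────────────┨·┃  
 ┃   0 1 2 3 4 5 6 7 8 9             ┃·┃  
 ┃0  [.]              S              ┃·┃  
 ┃    │                              ┃ ┃  
 ┃1   ·                              ┃━┛  
 ┃                                   ┃    
 ┃2                   · ─ ·       ·  ┃    
 ┃                                │  ┃    
 ┃3                       ·       ·  ┃    
 ┃                        │          ┃    
 ┃4           · ─ · ─ ·   L          ┃    
 ┃                                   ┃    
 ┃5   C           C           · ─ ·  ┃    
 ┃Cursor: (0,0)                      ┃    
 ┗━━━━━━━━━━━━━━━━━━━━━━━━━━━━━━━━━━━┛    
             ┃00000040  ee 3d 9d e6┃      
             ┃00000050  4b 4b 4b 59┃      
             ┃                     ┃      
             ┃                     ┃      


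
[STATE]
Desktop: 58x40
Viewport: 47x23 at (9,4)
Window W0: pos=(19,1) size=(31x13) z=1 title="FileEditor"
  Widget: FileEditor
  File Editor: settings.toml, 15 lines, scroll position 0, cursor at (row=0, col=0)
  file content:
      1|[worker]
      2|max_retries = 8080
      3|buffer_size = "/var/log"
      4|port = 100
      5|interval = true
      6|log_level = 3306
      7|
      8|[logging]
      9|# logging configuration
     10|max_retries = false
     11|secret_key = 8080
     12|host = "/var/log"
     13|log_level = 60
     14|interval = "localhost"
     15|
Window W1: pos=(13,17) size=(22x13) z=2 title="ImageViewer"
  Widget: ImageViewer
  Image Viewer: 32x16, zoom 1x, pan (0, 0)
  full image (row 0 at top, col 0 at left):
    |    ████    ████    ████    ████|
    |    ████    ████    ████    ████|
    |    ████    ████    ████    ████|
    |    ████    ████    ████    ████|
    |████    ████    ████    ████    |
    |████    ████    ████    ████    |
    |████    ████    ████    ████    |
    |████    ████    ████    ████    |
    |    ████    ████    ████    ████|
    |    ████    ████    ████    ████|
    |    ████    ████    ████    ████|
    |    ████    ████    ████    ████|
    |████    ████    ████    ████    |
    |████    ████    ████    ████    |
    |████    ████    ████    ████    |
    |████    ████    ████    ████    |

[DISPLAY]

          ┃█worker]                    ▲┃      
          ┃max_retries = 8080          █┃      
          ┃buffer_size = "/var/log"    ░┃      
          ┃port = 100                  ░┃      
          ┃interval = true             ░┃      
          ┃log_level = 3306            ░┃      
          ┃                            ░┃      
          ┃[logging]                   ░┃      
          ┃# logging configuration     ▼┃      
          ┗━━━━━━━━━━━━━━━━━━━━━━━━━━━━━┛      
                                               
                                               
                                               
    ┏━━━━━━━━━━━━━━━━━━━━┓                     
    ┃ ImageViewer        ┃                     
    ┠────────────────────┨                     
    ┃    ████    ████    ┃                     
    ┃    ████    ████    ┃                     
    ┃    ████    ████    ┃                     
    ┃    ████    ████    ┃                     
    ┃████    ████    ████┃                     
    ┃████    ████    ████┃                     
    ┃████    ████    ████┃                     


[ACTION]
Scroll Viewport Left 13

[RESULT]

                   ┃█worker]                   
                   ┃max_retries = 8080         
                   ┃buffer_size = "/var/log"   
                   ┃port = 100                 
                   ┃interval = true            
                   ┃log_level = 3306           
                   ┃                           
                   ┃[logging]                  
                   ┃# logging configuration    
                   ┗━━━━━━━━━━━━━━━━━━━━━━━━━━━
                                               
                                               
                                               
             ┏━━━━━━━━━━━━━━━━━━━━┓            
             ┃ ImageViewer        ┃            
             ┠────────────────────┨            
             ┃    ████    ████    ┃            
             ┃    ████    ████    ┃            
             ┃    ████    ████    ┃            
             ┃    ████    ████    ┃            
             ┃████    ████    ████┃            
             ┃████    ████    ████┃            
             ┃████    ████    ████┃            


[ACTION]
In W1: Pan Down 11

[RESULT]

                   ┃█worker]                   
                   ┃max_retries = 8080         
                   ┃buffer_size = "/var/log"   
                   ┃port = 100                 
                   ┃interval = true            
                   ┃log_level = 3306           
                   ┃                           
                   ┃[logging]                  
                   ┃# logging configuration    
                   ┗━━━━━━━━━━━━━━━━━━━━━━━━━━━
                                               
                                               
                                               
             ┏━━━━━━━━━━━━━━━━━━━━┓            
             ┃ ImageViewer        ┃            
             ┠────────────────────┨            
             ┃    ████    ████    ┃            
             ┃████    ████    ████┃            
             ┃████    ████    ████┃            
             ┃████    ████    ████┃            
             ┃████    ████    ████┃            
             ┃                    ┃            
             ┃                    ┃            


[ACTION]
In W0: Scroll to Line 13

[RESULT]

                   ┃                           
                   ┃[logging]                  
                   ┃# logging configuration    
                   ┃max_retries = false        
                   ┃secret_key = 8080          
                   ┃host = "/var/log"          
                   ┃log_level = 60             
                   ┃interval = "localhost"     
                   ┃                           
                   ┗━━━━━━━━━━━━━━━━━━━━━━━━━━━
                                               
                                               
                                               
             ┏━━━━━━━━━━━━━━━━━━━━┓            
             ┃ ImageViewer        ┃            
             ┠────────────────────┨            
             ┃    ████    ████    ┃            
             ┃████    ████    ████┃            
             ┃████    ████    ████┃            
             ┃████    ████    ████┃            
             ┃████    ████    ████┃            
             ┃                    ┃            
             ┃                    ┃            


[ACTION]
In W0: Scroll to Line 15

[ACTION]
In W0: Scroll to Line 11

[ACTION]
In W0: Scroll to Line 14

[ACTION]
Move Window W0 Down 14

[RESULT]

                                               
                                               
                                               
                                               
                                               
                                               
                                               
                                               
                                               
                                               
                                               
                   ┏━━━━━━━━━━━━━━━━━━━━━━━━━━━
                   ┃ FileEditor                
             ┏━━━━━━━━━━━━━━━━━━━━┓────────────
             ┃ ImageViewer        ┃            
             ┠────────────────────┨            
             ┃    ████    ████    ┃guration    
             ┃████    ████    ████┃alse        
             ┃████    ████    ████┃80          
             ┃████    ████    ████┃g"          
             ┃████    ████    ████┃            
             ┃                    ┃alhost"     
             ┃                    ┃            


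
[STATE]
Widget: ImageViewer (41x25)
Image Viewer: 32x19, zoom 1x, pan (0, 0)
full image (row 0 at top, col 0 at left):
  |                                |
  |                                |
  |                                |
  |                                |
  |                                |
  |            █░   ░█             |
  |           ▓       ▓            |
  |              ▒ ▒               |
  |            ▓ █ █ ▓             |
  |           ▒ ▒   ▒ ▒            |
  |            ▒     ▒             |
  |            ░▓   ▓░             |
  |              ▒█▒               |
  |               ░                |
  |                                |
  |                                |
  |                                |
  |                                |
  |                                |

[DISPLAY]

                                         
                                         
                                         
                                         
                                         
            █░   ░█                      
           ▓       ▓                     
              ▒ ▒                        
            ▓ █ █ ▓                      
           ▒ ▒   ▒ ▒                     
            ▒     ▒                      
            ░▓   ▓░                      
              ▒█▒                        
               ░                         
                                         
                                         
                                         
                                         
                                         
                                         
                                         
                                         
                                         
                                         
                                         


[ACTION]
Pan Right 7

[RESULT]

                                         
                                         
                                         
                                         
                                         
     █░   ░█                             
    ▓       ▓                            
       ▒ ▒                               
     ▓ █ █ ▓                             
    ▒ ▒   ▒ ▒                            
     ▒     ▒                             
     ░▓   ▓░                             
       ▒█▒                               
        ░                                
                                         
                                         
                                         
                                         
                                         
                                         
                                         
                                         
                                         
                                         
                                         


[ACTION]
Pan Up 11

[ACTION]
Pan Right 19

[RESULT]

                                         
                                         
                                         
                                         
                                         
                                         
                                         
                                         
                                         
                                         
                                         
                                         
                                         
                                         
                                         
                                         
                                         
                                         
                                         
                                         
                                         
                                         
                                         
                                         
                                         


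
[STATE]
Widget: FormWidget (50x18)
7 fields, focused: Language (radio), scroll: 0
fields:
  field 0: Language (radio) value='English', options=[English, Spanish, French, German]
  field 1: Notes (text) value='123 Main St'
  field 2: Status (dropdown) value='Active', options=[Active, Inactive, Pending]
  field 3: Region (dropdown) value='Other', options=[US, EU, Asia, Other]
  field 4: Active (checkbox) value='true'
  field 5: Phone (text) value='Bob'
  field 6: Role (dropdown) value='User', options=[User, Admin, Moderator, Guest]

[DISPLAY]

> Language:   (●) English  ( ) Spanish  ( ) French
  Notes:      [123 Main St                       ]
  Status:     [Active                           ▼]
  Region:     [Other                            ▼]
  Active:     [x]                                 
  Phone:      [Bob                               ]
  Role:       [User                             ▼]
                                                  
                                                  
                                                  
                                                  
                                                  
                                                  
                                                  
                                                  
                                                  
                                                  
                                                  


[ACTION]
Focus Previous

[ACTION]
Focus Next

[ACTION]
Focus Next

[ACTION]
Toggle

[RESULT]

  Language:   (●) English  ( ) Spanish  ( ) French
> Notes:      [123 Main St                       ]
  Status:     [Active                           ▼]
  Region:     [Other                            ▼]
  Active:     [x]                                 
  Phone:      [Bob                               ]
  Role:       [User                             ▼]
                                                  
                                                  
                                                  
                                                  
                                                  
                                                  
                                                  
                                                  
                                                  
                                                  
                                                  


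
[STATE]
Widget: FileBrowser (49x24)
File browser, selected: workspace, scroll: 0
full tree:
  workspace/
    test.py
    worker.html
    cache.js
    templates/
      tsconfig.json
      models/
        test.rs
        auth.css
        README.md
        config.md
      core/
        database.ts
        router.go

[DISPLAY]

> [-] workspace/                                 
    test.py                                      
    worker.html                                  
    cache.js                                     
    [+] templates/                               
                                                 
                                                 
                                                 
                                                 
                                                 
                                                 
                                                 
                                                 
                                                 
                                                 
                                                 
                                                 
                                                 
                                                 
                                                 
                                                 
                                                 
                                                 
                                                 


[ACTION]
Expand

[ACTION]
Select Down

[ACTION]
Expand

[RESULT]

  [-] workspace/                                 
  > test.py                                      
    worker.html                                  
    cache.js                                     
    [+] templates/                               
                                                 
                                                 
                                                 
                                                 
                                                 
                                                 
                                                 
                                                 
                                                 
                                                 
                                                 
                                                 
                                                 
                                                 
                                                 
                                                 
                                                 
                                                 
                                                 


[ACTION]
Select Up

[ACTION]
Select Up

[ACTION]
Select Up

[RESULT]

> [-] workspace/                                 
    test.py                                      
    worker.html                                  
    cache.js                                     
    [+] templates/                               
                                                 
                                                 
                                                 
                                                 
                                                 
                                                 
                                                 
                                                 
                                                 
                                                 
                                                 
                                                 
                                                 
                                                 
                                                 
                                                 
                                                 
                                                 
                                                 
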